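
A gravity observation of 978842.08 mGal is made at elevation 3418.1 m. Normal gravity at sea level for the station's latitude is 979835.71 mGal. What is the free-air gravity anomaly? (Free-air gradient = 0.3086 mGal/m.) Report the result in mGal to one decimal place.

61.2

Free-air correction = 0.3086 × 3418.1 = 1054.83 mGal
Free-air anomaly = 978842.08 − 979835.71 + (1054.83) = 61.20 mGal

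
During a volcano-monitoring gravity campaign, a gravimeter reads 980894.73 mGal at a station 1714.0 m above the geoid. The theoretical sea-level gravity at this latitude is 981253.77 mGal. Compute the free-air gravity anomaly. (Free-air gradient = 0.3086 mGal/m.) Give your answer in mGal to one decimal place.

Free-air correction = 0.3086 × 1714.0 = 528.94 mGal
Free-air anomaly = 980894.73 − 981253.77 + (528.94) = 169.90 mGal

169.9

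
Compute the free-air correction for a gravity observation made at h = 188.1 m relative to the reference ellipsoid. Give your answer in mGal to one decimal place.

58.0

Free-air correction = 0.3086 × 188.1 = 58.0 mGal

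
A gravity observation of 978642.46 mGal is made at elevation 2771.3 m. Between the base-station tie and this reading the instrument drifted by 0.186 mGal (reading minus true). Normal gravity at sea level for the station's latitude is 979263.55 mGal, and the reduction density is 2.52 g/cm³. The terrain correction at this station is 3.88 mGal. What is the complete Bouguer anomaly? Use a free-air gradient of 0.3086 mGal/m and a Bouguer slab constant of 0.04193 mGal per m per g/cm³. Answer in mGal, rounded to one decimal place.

Drift-corrected reading = 978642.46 − (0.186) = 978642.274 mGal
Free-air correction = 0.3086 × 2771.3 = 855.22 mGal
Free-air anomaly = 978642.274 − 979263.55 + (855.22) = 233.944 mGal
Bouguer slab correction = 0.04193 × 2.52 × 2771.3 = 292.83 mGal
Simple Bouguer anomaly = 233.944 − (292.83) = -58.886 mGal
Complete Bouguer anomaly = -58.886 + 3.88 = -55.006 mGal

-55.0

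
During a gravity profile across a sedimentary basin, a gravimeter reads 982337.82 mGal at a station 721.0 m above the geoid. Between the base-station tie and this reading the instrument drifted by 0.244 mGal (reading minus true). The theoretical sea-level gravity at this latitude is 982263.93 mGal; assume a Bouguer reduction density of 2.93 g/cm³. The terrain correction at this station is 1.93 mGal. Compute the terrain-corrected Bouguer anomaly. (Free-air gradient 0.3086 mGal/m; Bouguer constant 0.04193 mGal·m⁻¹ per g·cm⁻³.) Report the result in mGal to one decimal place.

Drift-corrected reading = 982337.82 − (0.244) = 982337.576 mGal
Free-air correction = 0.3086 × 721.0 = 222.50 mGal
Free-air anomaly = 982337.576 − 982263.93 + (222.50) = 296.146 mGal
Bouguer slab correction = 0.04193 × 2.93 × 721.0 = 88.58 mGal
Simple Bouguer anomaly = 296.146 − (88.58) = 207.566 mGal
Complete Bouguer anomaly = 207.566 + 1.93 = 209.496 mGal

209.5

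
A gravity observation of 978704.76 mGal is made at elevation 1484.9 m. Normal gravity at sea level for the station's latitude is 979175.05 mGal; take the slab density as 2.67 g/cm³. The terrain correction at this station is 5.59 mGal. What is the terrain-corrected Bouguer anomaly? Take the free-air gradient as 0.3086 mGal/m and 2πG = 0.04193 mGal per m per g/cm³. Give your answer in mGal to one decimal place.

Free-air correction = 0.3086 × 1484.9 = 458.24 mGal
Free-air anomaly = 978704.76 − 979175.05 + (458.24) = -12.05 mGal
Bouguer slab correction = 0.04193 × 2.67 × 1484.9 = 166.24 mGal
Simple Bouguer anomaly = -12.05 − (166.24) = -178.29 mGal
Complete Bouguer anomaly = -178.29 + 5.59 = -172.70 mGal

-172.7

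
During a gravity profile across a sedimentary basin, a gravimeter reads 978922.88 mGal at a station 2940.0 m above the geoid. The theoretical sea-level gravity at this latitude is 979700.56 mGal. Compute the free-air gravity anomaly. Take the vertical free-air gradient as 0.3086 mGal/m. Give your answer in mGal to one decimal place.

Free-air correction = 0.3086 × 2940.0 = 907.28 mGal
Free-air anomaly = 978922.88 − 979700.56 + (907.28) = 129.60 mGal

129.6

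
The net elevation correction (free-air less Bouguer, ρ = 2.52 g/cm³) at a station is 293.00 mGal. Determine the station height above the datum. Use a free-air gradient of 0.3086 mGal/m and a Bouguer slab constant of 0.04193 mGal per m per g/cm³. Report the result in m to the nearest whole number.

1444

Combined gradient = 0.3086 − 0.04193 × 2.52 = 0.2029364 mGal/m
h = 293.00 / 0.2029364 = 1443.80 m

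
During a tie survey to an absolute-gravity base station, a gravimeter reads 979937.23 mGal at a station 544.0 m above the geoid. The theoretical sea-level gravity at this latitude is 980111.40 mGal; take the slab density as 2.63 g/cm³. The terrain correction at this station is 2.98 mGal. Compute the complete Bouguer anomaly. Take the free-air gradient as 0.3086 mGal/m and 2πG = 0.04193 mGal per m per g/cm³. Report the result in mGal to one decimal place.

-63.3

Free-air correction = 0.3086 × 544.0 = 167.88 mGal
Free-air anomaly = 979937.23 − 980111.40 + (167.88) = -6.29 mGal
Bouguer slab correction = 0.04193 × 2.63 × 544.0 = 59.99 mGal
Simple Bouguer anomaly = -6.29 − (59.99) = -66.28 mGal
Complete Bouguer anomaly = -66.28 + 2.98 = -63.30 mGal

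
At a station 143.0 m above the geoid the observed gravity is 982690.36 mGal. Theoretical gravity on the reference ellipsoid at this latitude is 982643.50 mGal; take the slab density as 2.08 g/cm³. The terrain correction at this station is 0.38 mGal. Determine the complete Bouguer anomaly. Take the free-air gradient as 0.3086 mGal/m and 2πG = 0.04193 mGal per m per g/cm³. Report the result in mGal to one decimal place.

Free-air correction = 0.3086 × 143.0 = 44.13 mGal
Free-air anomaly = 982690.36 − 982643.50 + (44.13) = 90.99 mGal
Bouguer slab correction = 0.04193 × 2.08 × 143.0 = 12.47 mGal
Simple Bouguer anomaly = 90.99 − (12.47) = 78.52 mGal
Complete Bouguer anomaly = 78.52 + 0.38 = 78.90 mGal

78.9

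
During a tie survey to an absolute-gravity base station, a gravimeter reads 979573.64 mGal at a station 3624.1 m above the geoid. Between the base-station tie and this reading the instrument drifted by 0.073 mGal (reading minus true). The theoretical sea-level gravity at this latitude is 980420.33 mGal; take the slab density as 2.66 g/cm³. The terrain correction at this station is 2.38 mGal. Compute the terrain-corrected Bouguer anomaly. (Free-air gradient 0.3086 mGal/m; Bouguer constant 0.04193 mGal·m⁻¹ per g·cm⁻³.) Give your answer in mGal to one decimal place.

Drift-corrected reading = 979573.64 − (0.073) = 979573.567 mGal
Free-air correction = 0.3086 × 3624.1 = 1118.40 mGal
Free-air anomaly = 979573.567 − 980420.33 + (1118.40) = 271.637 mGal
Bouguer slab correction = 0.04193 × 2.66 × 3624.1 = 404.21 mGal
Simple Bouguer anomaly = 271.637 − (404.21) = -132.573 mGal
Complete Bouguer anomaly = -132.573 + 2.38 = -130.193 mGal

-130.2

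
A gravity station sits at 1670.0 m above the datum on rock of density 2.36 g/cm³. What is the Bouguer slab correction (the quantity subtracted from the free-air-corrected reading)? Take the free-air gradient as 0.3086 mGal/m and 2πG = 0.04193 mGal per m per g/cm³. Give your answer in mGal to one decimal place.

165.3

Bouguer slab correction = 0.04193 × 2.36 × 1670.0 = 165.3 mGal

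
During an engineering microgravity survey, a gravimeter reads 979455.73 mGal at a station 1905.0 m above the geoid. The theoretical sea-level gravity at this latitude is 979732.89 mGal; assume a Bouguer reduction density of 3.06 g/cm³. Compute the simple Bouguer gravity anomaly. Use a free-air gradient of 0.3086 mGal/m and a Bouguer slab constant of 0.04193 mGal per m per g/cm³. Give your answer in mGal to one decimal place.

66.3

Free-air correction = 0.3086 × 1905.0 = 587.88 mGal
Free-air anomaly = 979455.73 − 979732.89 + (587.88) = 310.72 mGal
Bouguer slab correction = 0.04193 × 3.06 × 1905.0 = 244.42 mGal
Simple Bouguer anomaly = 310.72 − (244.42) = 66.30 mGal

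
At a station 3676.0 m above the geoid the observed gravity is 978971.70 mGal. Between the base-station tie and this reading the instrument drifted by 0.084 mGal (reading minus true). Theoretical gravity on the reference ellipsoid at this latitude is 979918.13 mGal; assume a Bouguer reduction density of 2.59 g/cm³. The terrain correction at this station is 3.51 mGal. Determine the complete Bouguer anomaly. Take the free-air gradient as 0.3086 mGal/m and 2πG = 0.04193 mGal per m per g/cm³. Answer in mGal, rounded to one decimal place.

-207.8

Drift-corrected reading = 978971.70 − (0.084) = 978971.616 mGal
Free-air correction = 0.3086 × 3676.0 = 1134.41 mGal
Free-air anomaly = 978971.616 − 979918.13 + (1134.41) = 187.896 mGal
Bouguer slab correction = 0.04193 × 2.59 × 3676.0 = 399.21 mGal
Simple Bouguer anomaly = 187.896 − (399.21) = -211.314 mGal
Complete Bouguer anomaly = -211.314 + 3.51 = -207.804 mGal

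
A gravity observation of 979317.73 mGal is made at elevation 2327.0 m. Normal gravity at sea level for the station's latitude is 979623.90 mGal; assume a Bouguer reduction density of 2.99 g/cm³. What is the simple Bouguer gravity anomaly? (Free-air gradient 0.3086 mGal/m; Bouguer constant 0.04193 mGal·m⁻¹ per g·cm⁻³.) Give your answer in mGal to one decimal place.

120.2

Free-air correction = 0.3086 × 2327.0 = 718.11 mGal
Free-air anomaly = 979317.73 − 979623.90 + (718.11) = 411.94 mGal
Bouguer slab correction = 0.04193 × 2.99 × 2327.0 = 291.74 mGal
Simple Bouguer anomaly = 411.94 − (291.74) = 120.20 mGal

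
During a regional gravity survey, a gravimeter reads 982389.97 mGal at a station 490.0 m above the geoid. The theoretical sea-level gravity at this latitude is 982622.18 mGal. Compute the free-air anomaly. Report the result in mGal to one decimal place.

-81.0

Free-air correction = 0.3086 × 490.0 = 151.21 mGal
Free-air anomaly = 982389.97 − 982622.18 + (151.21) = -81.00 mGal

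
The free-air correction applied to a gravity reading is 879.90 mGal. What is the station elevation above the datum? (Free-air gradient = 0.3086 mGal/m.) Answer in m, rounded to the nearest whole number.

h = 879.90 / 0.3086 = 2851.26 m

2851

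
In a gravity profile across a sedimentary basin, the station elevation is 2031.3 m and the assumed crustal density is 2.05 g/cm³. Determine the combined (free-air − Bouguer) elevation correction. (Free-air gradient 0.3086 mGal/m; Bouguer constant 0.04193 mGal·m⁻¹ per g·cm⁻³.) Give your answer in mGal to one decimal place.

Combined gradient = 0.3086 − 0.04193 × 2.05 = 0.2226435 mGal/m
Combined elevation correction = 0.2226435 × 2031.3 = 452.3 mGal

452.3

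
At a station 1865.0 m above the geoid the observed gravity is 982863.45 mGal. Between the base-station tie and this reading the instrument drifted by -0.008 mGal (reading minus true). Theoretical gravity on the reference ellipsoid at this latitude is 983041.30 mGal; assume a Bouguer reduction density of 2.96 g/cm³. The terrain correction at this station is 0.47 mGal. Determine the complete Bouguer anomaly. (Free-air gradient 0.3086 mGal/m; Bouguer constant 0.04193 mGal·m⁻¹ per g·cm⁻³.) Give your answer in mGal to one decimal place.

Drift-corrected reading = 982863.45 − (-0.008) = 982863.458 mGal
Free-air correction = 0.3086 × 1865.0 = 575.54 mGal
Free-air anomaly = 982863.458 − 983041.30 + (575.54) = 397.698 mGal
Bouguer slab correction = 0.04193 × 2.96 × 1865.0 = 231.47 mGal
Simple Bouguer anomaly = 397.698 − (231.47) = 166.228 mGal
Complete Bouguer anomaly = 166.228 + 0.47 = 166.698 mGal

166.7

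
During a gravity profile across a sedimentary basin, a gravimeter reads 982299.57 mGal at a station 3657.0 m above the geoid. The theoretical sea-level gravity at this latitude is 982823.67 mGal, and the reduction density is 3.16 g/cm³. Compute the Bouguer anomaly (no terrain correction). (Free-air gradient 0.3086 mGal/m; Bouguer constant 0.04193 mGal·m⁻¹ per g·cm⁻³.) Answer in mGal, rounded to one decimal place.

119.9

Free-air correction = 0.3086 × 3657.0 = 1128.55 mGal
Free-air anomaly = 982299.57 − 982823.67 + (1128.55) = 604.45 mGal
Bouguer slab correction = 0.04193 × 3.16 × 3657.0 = 484.55 mGal
Simple Bouguer anomaly = 604.45 − (484.55) = 119.90 mGal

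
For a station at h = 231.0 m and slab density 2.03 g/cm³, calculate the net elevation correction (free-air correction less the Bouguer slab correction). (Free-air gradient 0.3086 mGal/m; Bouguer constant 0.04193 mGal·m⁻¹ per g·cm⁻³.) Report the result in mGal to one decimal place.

51.6

Combined gradient = 0.3086 − 0.04193 × 2.03 = 0.2234821 mGal/m
Combined elevation correction = 0.2234821 × 231.0 = 51.6 mGal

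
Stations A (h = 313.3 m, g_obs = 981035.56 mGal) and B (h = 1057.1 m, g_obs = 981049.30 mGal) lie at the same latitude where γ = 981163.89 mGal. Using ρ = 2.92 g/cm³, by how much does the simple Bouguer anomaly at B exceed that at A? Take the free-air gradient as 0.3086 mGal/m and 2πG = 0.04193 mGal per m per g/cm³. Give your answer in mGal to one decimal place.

Δg_SB(A) = 981035.56 − 981163.89 + 0.3086×313.3 − 0.04193×2.92×313.3 = -70.00 mGal
Δg_SB(B) = 981049.30 − 981163.89 + 0.3086×1057.1 − 0.04193×2.92×1057.1 = 82.20 mGal
Difference = 82.20 − (-70.00) = 152.20 mGal

152.2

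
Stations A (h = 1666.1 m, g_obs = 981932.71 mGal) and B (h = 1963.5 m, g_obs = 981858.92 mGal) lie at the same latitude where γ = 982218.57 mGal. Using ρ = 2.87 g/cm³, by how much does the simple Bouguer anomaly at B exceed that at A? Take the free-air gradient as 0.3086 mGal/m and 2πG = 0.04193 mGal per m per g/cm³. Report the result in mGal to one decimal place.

-17.8

Δg_SB(A) = 981932.71 − 982218.57 + 0.3086×1666.1 − 0.04193×2.87×1666.1 = 27.80 mGal
Δg_SB(B) = 981858.92 − 982218.57 + 0.3086×1963.5 − 0.04193×2.87×1963.5 = 10.00 mGal
Difference = 10.00 − (27.80) = -17.80 mGal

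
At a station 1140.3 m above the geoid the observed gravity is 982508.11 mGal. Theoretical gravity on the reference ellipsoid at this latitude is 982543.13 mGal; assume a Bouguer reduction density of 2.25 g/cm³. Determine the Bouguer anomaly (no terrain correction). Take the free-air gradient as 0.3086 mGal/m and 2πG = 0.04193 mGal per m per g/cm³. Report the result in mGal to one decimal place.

Free-air correction = 0.3086 × 1140.3 = 351.90 mGal
Free-air anomaly = 982508.11 − 982543.13 + (351.90) = 316.88 mGal
Bouguer slab correction = 0.04193 × 2.25 × 1140.3 = 107.58 mGal
Simple Bouguer anomaly = 316.88 − (107.58) = 209.30 mGal

209.3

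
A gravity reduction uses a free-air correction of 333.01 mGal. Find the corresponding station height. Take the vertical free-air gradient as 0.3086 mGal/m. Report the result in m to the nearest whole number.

1079

h = 333.01 / 0.3086 = 1079.10 m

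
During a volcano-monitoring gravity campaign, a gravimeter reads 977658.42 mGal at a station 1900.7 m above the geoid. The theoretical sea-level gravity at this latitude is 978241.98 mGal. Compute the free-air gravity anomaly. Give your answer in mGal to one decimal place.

Free-air correction = 0.3086 × 1900.7 = 586.56 mGal
Free-air anomaly = 977658.42 − 978241.98 + (586.56) = 3.00 mGal

3.0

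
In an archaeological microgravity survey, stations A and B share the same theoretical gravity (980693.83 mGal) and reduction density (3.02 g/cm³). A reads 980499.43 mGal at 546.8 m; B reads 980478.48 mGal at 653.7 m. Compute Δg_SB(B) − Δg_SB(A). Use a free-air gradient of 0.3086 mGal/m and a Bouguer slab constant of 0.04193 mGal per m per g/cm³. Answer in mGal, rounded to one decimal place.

-1.5

Δg_SB(A) = 980499.43 − 980693.83 + 0.3086×546.8 − 0.04193×3.02×546.8 = -94.90 mGal
Δg_SB(B) = 980478.48 − 980693.83 + 0.3086×653.7 − 0.04193×3.02×653.7 = -96.40 mGal
Difference = -96.40 − (-94.90) = -1.50 mGal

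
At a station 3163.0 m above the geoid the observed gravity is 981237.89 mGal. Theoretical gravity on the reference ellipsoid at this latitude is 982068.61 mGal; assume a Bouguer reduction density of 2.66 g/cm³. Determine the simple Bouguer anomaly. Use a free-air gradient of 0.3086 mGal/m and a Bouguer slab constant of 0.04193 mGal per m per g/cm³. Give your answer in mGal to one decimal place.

-207.4

Free-air correction = 0.3086 × 3163.0 = 976.10 mGal
Free-air anomaly = 981237.89 − 982068.61 + (976.10) = 145.38 mGal
Bouguer slab correction = 0.04193 × 2.66 × 3163.0 = 352.78 mGal
Simple Bouguer anomaly = 145.38 − (352.78) = -207.40 mGal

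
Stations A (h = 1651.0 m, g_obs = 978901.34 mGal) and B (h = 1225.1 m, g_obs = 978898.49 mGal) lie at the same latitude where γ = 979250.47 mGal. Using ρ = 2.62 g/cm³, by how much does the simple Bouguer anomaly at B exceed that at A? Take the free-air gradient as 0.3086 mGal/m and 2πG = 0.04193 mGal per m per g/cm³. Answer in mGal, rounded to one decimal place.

Δg_SB(A) = 978901.34 − 979250.47 + 0.3086×1651.0 − 0.04193×2.62×1651.0 = -21.00 mGal
Δg_SB(B) = 978898.49 − 979250.47 + 0.3086×1225.1 − 0.04193×2.62×1225.1 = -108.50 mGal
Difference = -108.50 − (-21.00) = -87.50 mGal

-87.5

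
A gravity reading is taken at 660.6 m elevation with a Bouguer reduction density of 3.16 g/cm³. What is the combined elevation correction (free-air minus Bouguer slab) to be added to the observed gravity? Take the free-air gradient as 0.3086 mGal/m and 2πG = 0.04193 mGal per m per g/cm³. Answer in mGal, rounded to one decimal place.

Combined gradient = 0.3086 − 0.04193 × 3.16 = 0.1761012 mGal/m
Combined elevation correction = 0.1761012 × 660.6 = 116.3 mGal

116.3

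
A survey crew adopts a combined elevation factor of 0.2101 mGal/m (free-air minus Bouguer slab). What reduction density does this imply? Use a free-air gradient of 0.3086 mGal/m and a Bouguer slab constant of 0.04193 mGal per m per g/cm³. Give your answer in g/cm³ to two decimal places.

2.35

0.2101 = 0.3086 − 0.04193 × ρ
ρ = (0.3086 − 0.2101) / 0.04193 = 2.35 g/cm³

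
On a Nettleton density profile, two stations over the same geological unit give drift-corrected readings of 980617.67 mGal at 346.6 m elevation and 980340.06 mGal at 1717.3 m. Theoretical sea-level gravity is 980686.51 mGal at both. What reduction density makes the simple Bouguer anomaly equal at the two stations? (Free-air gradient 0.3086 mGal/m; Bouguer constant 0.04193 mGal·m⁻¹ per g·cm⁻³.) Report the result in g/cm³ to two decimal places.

2.53

Δg_obs = 980340.06 − 980617.67 = -277.61 mGal over Δh = 1717.3 − 346.6 = 1370.7 m
Equal Bouguer anomalies ⇒ Δg_obs + (0.3086 − 0.04193ρ)·Δh = 0
0.3086 − 0.04193ρ = −Δg_obs/Δh = 0.20253
ρ = (0.3086 − 0.20253) / 0.04193 = 2.53 g/cm³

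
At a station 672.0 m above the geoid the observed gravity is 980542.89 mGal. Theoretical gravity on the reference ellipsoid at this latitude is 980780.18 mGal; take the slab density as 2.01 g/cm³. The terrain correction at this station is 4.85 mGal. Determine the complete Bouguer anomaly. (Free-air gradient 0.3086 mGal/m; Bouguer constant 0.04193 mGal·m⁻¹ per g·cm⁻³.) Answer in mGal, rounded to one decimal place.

-81.7

Free-air correction = 0.3086 × 672.0 = 207.38 mGal
Free-air anomaly = 980542.89 − 980780.18 + (207.38) = -29.91 mGal
Bouguer slab correction = 0.04193 × 2.01 × 672.0 = 56.64 mGal
Simple Bouguer anomaly = -29.91 − (56.64) = -86.55 mGal
Complete Bouguer anomaly = -86.55 + 4.85 = -81.70 mGal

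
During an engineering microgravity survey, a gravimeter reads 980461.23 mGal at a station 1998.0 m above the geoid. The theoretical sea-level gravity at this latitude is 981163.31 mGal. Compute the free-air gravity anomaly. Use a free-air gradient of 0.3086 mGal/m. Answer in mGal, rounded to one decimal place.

-85.5

Free-air correction = 0.3086 × 1998.0 = 616.58 mGal
Free-air anomaly = 980461.23 − 981163.31 + (616.58) = -85.50 mGal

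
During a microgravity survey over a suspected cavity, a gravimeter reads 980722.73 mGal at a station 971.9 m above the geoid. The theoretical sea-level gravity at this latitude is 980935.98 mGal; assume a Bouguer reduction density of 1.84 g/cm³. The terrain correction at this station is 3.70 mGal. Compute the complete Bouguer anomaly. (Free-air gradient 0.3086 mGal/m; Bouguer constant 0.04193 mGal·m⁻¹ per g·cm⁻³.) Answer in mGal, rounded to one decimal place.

15.4

Free-air correction = 0.3086 × 971.9 = 299.93 mGal
Free-air anomaly = 980722.73 − 980935.98 + (299.93) = 86.68 mGal
Bouguer slab correction = 0.04193 × 1.84 × 971.9 = 74.98 mGal
Simple Bouguer anomaly = 86.68 − (74.98) = 11.70 mGal
Complete Bouguer anomaly = 11.70 + 3.70 = 15.40 mGal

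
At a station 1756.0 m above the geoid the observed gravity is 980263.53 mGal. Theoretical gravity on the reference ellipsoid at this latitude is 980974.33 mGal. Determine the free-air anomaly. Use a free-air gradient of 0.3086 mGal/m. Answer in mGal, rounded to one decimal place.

Free-air correction = 0.3086 × 1756.0 = 541.90 mGal
Free-air anomaly = 980263.53 − 980974.33 + (541.90) = -168.90 mGal

-168.9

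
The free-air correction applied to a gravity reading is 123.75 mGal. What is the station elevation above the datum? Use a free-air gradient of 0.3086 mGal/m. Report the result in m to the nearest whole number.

401

h = 123.75 / 0.3086 = 401.00 m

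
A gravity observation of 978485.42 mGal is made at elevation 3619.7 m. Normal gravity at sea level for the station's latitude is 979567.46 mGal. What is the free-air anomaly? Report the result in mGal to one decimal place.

35.0

Free-air correction = 0.3086 × 3619.7 = 1117.04 mGal
Free-air anomaly = 978485.42 − 979567.46 + (1117.04) = 35.00 mGal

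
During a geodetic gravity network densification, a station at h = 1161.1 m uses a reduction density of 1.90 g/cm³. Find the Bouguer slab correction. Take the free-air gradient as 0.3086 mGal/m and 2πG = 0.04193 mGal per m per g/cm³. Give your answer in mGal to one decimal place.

92.5

Bouguer slab correction = 0.04193 × 1.90 × 1161.1 = 92.5 mGal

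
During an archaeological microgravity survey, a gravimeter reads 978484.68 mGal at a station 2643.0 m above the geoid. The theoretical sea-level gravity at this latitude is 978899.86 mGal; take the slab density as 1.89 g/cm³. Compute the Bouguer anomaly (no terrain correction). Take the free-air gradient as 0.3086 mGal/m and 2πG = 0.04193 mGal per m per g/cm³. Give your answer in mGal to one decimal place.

Free-air correction = 0.3086 × 2643.0 = 815.63 mGal
Free-air anomaly = 978484.68 − 978899.86 + (815.63) = 400.45 mGal
Bouguer slab correction = 0.04193 × 1.89 × 2643.0 = 209.45 mGal
Simple Bouguer anomaly = 400.45 − (209.45) = 191.00 mGal

191.0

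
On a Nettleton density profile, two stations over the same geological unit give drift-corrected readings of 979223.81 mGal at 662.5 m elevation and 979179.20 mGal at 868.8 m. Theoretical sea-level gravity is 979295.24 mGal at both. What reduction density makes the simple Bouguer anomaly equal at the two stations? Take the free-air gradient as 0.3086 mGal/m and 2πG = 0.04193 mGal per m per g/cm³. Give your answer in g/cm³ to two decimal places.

Δg_obs = 979179.20 − 979223.81 = -44.61 mGal over Δh = 868.8 − 662.5 = 206.3 m
Equal Bouguer anomalies ⇒ Δg_obs + (0.3086 − 0.04193ρ)·Δh = 0
0.3086 − 0.04193ρ = −Δg_obs/Δh = 0.21624
ρ = (0.3086 − 0.21624) / 0.04193 = 2.20 g/cm³

2.20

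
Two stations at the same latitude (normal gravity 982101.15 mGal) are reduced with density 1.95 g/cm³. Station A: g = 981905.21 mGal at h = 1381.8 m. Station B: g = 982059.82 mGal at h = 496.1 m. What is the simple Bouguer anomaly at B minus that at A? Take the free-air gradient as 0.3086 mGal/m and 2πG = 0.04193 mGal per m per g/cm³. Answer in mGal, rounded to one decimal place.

Δg_SB(A) = 981905.21 − 982101.15 + 0.3086×1381.8 − 0.04193×1.95×1381.8 = 117.50 mGal
Δg_SB(B) = 982059.82 − 982101.15 + 0.3086×496.1 − 0.04193×1.95×496.1 = 71.20 mGal
Difference = 71.20 − (117.50) = -46.30 mGal

-46.3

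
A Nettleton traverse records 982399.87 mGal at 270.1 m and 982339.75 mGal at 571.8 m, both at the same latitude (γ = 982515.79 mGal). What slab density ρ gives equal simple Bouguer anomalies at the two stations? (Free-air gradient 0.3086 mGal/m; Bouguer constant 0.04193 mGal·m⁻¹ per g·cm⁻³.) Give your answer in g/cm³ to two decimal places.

2.61

Δg_obs = 982339.75 − 982399.87 = -60.12 mGal over Δh = 571.8 − 270.1 = 301.7 m
Equal Bouguer anomalies ⇒ Δg_obs + (0.3086 − 0.04193ρ)·Δh = 0
0.3086 − 0.04193ρ = −Δg_obs/Δh = 0.19927
ρ = (0.3086 − 0.19927) / 0.04193 = 2.61 g/cm³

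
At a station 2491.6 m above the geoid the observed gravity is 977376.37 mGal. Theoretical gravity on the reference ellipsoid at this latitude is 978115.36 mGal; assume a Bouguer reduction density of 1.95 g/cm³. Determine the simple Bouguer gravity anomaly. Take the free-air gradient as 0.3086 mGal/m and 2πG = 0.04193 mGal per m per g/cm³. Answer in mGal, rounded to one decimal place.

Free-air correction = 0.3086 × 2491.6 = 768.91 mGal
Free-air anomaly = 977376.37 − 978115.36 + (768.91) = 29.92 mGal
Bouguer slab correction = 0.04193 × 1.95 × 2491.6 = 203.72 mGal
Simple Bouguer anomaly = 29.92 − (203.72) = -173.80 mGal

-173.8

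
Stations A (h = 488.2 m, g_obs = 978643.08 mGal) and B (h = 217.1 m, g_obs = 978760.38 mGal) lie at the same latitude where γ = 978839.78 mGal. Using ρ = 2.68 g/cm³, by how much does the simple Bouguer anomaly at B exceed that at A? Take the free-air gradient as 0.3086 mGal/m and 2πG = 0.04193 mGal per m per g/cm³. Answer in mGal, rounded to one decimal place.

Δg_SB(A) = 978643.08 − 978839.78 + 0.3086×488.2 − 0.04193×2.68×488.2 = -100.90 mGal
Δg_SB(B) = 978760.38 − 978839.78 + 0.3086×217.1 − 0.04193×2.68×217.1 = -36.80 mGal
Difference = -36.80 − (-100.90) = 64.10 mGal

64.1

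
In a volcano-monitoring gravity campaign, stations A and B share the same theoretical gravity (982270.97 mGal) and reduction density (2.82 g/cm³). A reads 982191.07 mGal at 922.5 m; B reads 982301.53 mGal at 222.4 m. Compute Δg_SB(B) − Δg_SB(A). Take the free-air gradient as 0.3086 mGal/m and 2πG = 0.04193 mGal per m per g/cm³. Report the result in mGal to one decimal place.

Δg_SB(A) = 982191.07 − 982270.97 + 0.3086×922.5 − 0.04193×2.82×922.5 = 95.70 mGal
Δg_SB(B) = 982301.53 − 982270.97 + 0.3086×222.4 − 0.04193×2.82×222.4 = 72.90 mGal
Difference = 72.90 − (95.70) = -22.80 mGal

-22.8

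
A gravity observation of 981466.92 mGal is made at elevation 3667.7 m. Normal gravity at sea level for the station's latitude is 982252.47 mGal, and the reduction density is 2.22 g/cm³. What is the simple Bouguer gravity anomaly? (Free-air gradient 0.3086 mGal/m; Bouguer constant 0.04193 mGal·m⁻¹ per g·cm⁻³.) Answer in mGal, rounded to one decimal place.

4.9

Free-air correction = 0.3086 × 3667.7 = 1131.85 mGal
Free-air anomaly = 981466.92 − 982252.47 + (1131.85) = 346.30 mGal
Bouguer slab correction = 0.04193 × 2.22 × 3667.7 = 341.41 mGal
Simple Bouguer anomaly = 346.30 − (341.41) = 4.89 mGal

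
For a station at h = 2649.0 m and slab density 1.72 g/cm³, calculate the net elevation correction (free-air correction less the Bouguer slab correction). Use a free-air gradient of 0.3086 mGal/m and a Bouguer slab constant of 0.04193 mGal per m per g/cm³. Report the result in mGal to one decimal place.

626.4

Combined gradient = 0.3086 − 0.04193 × 1.72 = 0.2364804 mGal/m
Combined elevation correction = 0.2364804 × 2649.0 = 626.4 mGal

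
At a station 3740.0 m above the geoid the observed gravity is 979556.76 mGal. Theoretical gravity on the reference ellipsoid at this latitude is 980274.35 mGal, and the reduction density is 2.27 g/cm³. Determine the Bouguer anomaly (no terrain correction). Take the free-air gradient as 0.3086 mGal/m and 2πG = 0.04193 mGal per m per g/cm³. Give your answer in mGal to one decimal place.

80.6

Free-air correction = 0.3086 × 3740.0 = 1154.16 mGal
Free-air anomaly = 979556.76 − 980274.35 + (1154.16) = 436.57 mGal
Bouguer slab correction = 0.04193 × 2.27 × 3740.0 = 355.98 mGal
Simple Bouguer anomaly = 436.57 − (355.98) = 80.59 mGal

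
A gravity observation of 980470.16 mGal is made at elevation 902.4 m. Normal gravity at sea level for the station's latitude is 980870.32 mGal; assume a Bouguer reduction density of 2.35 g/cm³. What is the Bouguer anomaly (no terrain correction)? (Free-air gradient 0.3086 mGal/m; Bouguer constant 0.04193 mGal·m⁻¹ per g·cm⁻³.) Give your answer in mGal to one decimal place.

Free-air correction = 0.3086 × 902.4 = 278.48 mGal
Free-air anomaly = 980470.16 − 980870.32 + (278.48) = -121.68 mGal
Bouguer slab correction = 0.04193 × 2.35 × 902.4 = 88.92 mGal
Simple Bouguer anomaly = -121.68 − (88.92) = -210.60 mGal

-210.6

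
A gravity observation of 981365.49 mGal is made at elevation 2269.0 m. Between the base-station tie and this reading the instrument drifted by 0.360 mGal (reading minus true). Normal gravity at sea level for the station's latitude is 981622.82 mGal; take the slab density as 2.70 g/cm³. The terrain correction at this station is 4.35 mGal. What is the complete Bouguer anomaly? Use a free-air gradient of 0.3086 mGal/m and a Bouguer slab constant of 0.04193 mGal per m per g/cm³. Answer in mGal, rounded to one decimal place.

190.0

Drift-corrected reading = 981365.49 − (0.360) = 981365.130 mGal
Free-air correction = 0.3086 × 2269.0 = 700.21 mGal
Free-air anomaly = 981365.130 − 981622.82 + (700.21) = 442.520 mGal
Bouguer slab correction = 0.04193 × 2.70 × 2269.0 = 256.88 mGal
Simple Bouguer anomaly = 442.520 − (256.88) = 185.640 mGal
Complete Bouguer anomaly = 185.640 + 4.35 = 189.990 mGal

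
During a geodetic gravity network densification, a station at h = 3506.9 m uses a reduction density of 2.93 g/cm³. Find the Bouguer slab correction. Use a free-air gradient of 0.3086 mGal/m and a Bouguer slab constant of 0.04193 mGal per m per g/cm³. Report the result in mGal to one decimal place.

430.8

Bouguer slab correction = 0.04193 × 2.93 × 3506.9 = 430.8 mGal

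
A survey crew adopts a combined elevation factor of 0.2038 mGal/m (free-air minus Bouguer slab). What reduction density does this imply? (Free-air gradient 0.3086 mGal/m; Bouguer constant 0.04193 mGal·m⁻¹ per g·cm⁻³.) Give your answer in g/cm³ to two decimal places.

0.2038 = 0.3086 − 0.04193 × ρ
ρ = (0.3086 − 0.2038) / 0.04193 = 2.50 g/cm³

2.50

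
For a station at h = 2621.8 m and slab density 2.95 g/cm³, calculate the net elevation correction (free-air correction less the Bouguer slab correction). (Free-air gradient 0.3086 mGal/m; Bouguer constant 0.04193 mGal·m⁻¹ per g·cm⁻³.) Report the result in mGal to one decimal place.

484.8

Combined gradient = 0.3086 − 0.04193 × 2.95 = 0.1849065 mGal/m
Combined elevation correction = 0.1849065 × 2621.8 = 484.8 mGal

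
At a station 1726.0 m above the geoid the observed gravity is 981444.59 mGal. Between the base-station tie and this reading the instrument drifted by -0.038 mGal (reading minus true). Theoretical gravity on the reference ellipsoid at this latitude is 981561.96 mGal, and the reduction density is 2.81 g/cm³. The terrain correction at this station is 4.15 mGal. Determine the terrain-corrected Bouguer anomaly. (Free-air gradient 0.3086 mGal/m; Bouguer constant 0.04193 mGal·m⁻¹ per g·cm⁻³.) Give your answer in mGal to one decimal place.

Drift-corrected reading = 981444.59 − (-0.038) = 981444.628 mGal
Free-air correction = 0.3086 × 1726.0 = 532.64 mGal
Free-air anomaly = 981444.628 − 981561.96 + (532.64) = 415.308 mGal
Bouguer slab correction = 0.04193 × 2.81 × 1726.0 = 203.36 mGal
Simple Bouguer anomaly = 415.308 − (203.36) = 211.948 mGal
Complete Bouguer anomaly = 211.948 + 4.15 = 216.098 mGal

216.1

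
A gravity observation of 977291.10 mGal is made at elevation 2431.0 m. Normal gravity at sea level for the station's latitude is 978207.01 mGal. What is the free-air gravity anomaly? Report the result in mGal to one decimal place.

Free-air correction = 0.3086 × 2431.0 = 750.21 mGal
Free-air anomaly = 977291.10 − 978207.01 + (750.21) = -165.70 mGal

-165.7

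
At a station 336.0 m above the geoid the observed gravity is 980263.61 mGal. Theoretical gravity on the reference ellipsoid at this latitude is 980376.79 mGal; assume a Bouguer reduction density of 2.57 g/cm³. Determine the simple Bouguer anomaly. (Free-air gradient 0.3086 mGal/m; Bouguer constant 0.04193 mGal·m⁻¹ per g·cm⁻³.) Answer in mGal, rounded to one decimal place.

Free-air correction = 0.3086 × 336.0 = 103.69 mGal
Free-air anomaly = 980263.61 − 980376.79 + (103.69) = -9.49 mGal
Bouguer slab correction = 0.04193 × 2.57 × 336.0 = 36.21 mGal
Simple Bouguer anomaly = -9.49 − (36.21) = -45.70 mGal

-45.7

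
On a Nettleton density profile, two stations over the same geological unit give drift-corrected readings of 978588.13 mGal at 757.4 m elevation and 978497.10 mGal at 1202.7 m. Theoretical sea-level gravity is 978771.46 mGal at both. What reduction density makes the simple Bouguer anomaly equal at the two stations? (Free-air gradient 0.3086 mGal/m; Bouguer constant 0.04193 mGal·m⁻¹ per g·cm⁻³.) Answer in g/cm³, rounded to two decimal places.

2.48

Δg_obs = 978497.10 − 978588.13 = -91.03 mGal over Δh = 1202.7 − 757.4 = 445.3 m
Equal Bouguer anomalies ⇒ Δg_obs + (0.3086 − 0.04193ρ)·Δh = 0
0.3086 − 0.04193ρ = −Δg_obs/Δh = 0.20442
ρ = (0.3086 − 0.20442) / 0.04193 = 2.48 g/cm³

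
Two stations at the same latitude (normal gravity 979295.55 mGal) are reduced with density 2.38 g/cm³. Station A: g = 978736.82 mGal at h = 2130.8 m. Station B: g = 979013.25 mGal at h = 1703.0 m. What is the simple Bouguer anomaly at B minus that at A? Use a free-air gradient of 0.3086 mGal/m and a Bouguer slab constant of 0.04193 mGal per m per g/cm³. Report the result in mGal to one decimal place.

187.1

Δg_SB(A) = 978736.82 − 979295.55 + 0.3086×2130.8 − 0.04193×2.38×2130.8 = -113.80 mGal
Δg_SB(B) = 979013.25 − 979295.55 + 0.3086×1703.0 − 0.04193×2.38×1703.0 = 73.30 mGal
Difference = 73.30 − (-113.80) = 187.10 mGal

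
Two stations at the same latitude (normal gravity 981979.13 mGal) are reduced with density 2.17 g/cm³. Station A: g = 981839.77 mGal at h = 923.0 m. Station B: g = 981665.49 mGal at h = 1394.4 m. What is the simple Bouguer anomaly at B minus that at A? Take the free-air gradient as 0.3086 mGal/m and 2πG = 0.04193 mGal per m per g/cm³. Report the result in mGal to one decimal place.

Δg_SB(A) = 981839.77 − 981979.13 + 0.3086×923.0 − 0.04193×2.17×923.0 = 61.50 mGal
Δg_SB(B) = 981665.49 − 981979.13 + 0.3086×1394.4 − 0.04193×2.17×1394.4 = -10.20 mGal
Difference = -10.20 − (61.50) = -71.70 mGal

-71.7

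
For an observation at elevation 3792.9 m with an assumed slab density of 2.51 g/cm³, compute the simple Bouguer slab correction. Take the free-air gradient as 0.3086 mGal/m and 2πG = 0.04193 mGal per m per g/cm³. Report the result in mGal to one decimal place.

399.2

Bouguer slab correction = 0.04193 × 2.51 × 3792.9 = 399.2 mGal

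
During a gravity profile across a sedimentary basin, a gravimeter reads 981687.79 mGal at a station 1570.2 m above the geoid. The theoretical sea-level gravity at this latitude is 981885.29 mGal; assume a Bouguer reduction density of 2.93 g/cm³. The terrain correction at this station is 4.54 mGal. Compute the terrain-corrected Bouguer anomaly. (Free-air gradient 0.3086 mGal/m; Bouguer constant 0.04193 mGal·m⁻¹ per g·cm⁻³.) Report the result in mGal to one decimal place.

98.7

Free-air correction = 0.3086 × 1570.2 = 484.56 mGal
Free-air anomaly = 981687.79 − 981885.29 + (484.56) = 287.06 mGal
Bouguer slab correction = 0.04193 × 2.93 × 1570.2 = 192.91 mGal
Simple Bouguer anomaly = 287.06 − (192.91) = 94.15 mGal
Complete Bouguer anomaly = 94.15 + 4.54 = 98.69 mGal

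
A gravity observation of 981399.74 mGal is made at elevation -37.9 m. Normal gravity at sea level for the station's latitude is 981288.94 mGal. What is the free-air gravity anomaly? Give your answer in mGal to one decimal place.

99.1

Free-air correction = 0.3086 × -37.9 = -11.70 mGal
Free-air anomaly = 981399.74 − 981288.94 + (-11.70) = 99.10 mGal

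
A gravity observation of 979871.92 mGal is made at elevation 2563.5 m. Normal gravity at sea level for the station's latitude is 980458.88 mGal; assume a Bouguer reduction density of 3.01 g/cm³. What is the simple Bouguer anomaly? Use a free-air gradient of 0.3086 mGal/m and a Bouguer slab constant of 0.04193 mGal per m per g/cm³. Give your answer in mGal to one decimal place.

-119.4

Free-air correction = 0.3086 × 2563.5 = 791.10 mGal
Free-air anomaly = 979871.92 − 980458.88 + (791.10) = 204.14 mGal
Bouguer slab correction = 0.04193 × 3.01 × 2563.5 = 323.54 mGal
Simple Bouguer anomaly = 204.14 − (323.54) = -119.40 mGal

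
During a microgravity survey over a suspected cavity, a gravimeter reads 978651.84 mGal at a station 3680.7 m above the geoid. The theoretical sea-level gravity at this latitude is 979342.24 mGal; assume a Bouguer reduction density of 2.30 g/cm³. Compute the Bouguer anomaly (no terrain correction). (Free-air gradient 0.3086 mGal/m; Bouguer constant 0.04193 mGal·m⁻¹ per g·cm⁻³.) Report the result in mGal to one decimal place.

90.5

Free-air correction = 0.3086 × 3680.7 = 1135.86 mGal
Free-air anomaly = 978651.84 − 979342.24 + (1135.86) = 445.46 mGal
Bouguer slab correction = 0.04193 × 2.30 × 3680.7 = 354.96 mGal
Simple Bouguer anomaly = 445.46 − (354.96) = 90.50 mGal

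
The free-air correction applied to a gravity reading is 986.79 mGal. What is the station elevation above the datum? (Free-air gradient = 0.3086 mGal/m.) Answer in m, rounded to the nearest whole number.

h = 986.79 / 0.3086 = 3197.63 m

3198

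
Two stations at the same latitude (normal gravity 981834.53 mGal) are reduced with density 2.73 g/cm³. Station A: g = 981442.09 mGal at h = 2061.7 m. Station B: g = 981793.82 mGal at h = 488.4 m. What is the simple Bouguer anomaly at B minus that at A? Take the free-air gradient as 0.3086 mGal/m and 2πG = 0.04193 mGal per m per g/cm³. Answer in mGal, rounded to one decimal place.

Δg_SB(A) = 981442.09 − 981834.53 + 0.3086×2061.7 − 0.04193×2.73×2061.7 = 7.80 mGal
Δg_SB(B) = 981793.82 − 981834.53 + 0.3086×488.4 − 0.04193×2.73×488.4 = 54.10 mGal
Difference = 54.10 − (7.80) = 46.30 mGal

46.3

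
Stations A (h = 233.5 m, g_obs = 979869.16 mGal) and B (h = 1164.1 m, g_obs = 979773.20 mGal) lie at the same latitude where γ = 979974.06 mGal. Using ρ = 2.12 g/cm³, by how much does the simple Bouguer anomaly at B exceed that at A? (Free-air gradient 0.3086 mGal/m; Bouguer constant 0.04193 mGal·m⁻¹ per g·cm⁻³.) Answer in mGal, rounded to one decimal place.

108.5

Δg_SB(A) = 979869.16 − 979974.06 + 0.3086×233.5 − 0.04193×2.12×233.5 = -53.60 mGal
Δg_SB(B) = 979773.20 − 979974.06 + 0.3086×1164.1 − 0.04193×2.12×1164.1 = 54.90 mGal
Difference = 54.90 − (-53.60) = 108.50 mGal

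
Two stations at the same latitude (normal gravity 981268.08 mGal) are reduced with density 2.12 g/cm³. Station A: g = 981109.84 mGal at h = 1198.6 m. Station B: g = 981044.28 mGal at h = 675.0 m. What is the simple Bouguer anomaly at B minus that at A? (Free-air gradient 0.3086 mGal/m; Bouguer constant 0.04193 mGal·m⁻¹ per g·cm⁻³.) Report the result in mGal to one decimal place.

Δg_SB(A) = 981109.84 − 981268.08 + 0.3086×1198.6 − 0.04193×2.12×1198.6 = 105.10 mGal
Δg_SB(B) = 981044.28 − 981268.08 + 0.3086×675.0 − 0.04193×2.12×675.0 = -75.50 mGal
Difference = -75.50 − (105.10) = -180.60 mGal

-180.6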